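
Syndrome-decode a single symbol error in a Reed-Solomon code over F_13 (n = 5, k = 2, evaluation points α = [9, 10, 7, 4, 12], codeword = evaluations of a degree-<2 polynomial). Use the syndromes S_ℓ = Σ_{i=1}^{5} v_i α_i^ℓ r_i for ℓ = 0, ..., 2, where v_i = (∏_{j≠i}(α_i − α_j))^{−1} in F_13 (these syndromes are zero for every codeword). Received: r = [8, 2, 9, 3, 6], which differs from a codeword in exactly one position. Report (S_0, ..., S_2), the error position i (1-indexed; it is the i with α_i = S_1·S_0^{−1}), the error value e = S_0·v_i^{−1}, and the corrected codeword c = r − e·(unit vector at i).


S = (2, 5, 6), error at position 1, error magnitude e = 8, c = [0, 2, 9, 3, 6].

Step 1: column multipliers v_i = (∏_{j≠i}(α_i − α_j))^{−1} mod 13.
  i = 1 (α = 9): (9−10)(9−7)(9−4)(9−12) = (−1)·2·5·(−3) = 30 ≡ 4, so v_1 = 4^{−1} = 10 (mod 13).
  i = 2 (α = 10): (10−9)(10−7)(10−4)(10−12) = 1·3·6·(−2) = −36 ≡ 3, so v_2 = 3^{−1} = 9 (mod 13).
  i = 3 (α = 7): (7−9)(7−10)(7−4)(7−12) = (−2)·(−3)·3·(−5) = −90 ≡ 1, so v_3 = 1^{−1} = 1 (mod 13).
  i = 4 (α = 4): (4−9)(4−10)(4−7)(4−12) = (−5)·(−6)·(−3)·(−8) = 720 ≡ 5, so v_4 = 5^{−1} = 8 (mod 13).
  i = 5 (α = 12): (12−9)(12−10)(12−7)(12−4) = 3·2·5·8 = 240 ≡ 6, so v_5 = 6^{−1} = 11 (mod 13).
  v = [10, 9, 1, 8, 11].
Step 2: syndromes of r = [8, 2, 9, 3, 6] (all sums mod 13).
  S_0 = Σ v_i r_i = 10·8 + 9·2 + 1·9 + 8·3 + 11·6 = 197 ≡ 2.
  S_1 = Σ v_i α_i r_i = 10·9·8 + 9·10·2 + 1·7·9 + 8·4·3 + 11·12·6 = 1851 ≡ 5.
  α_i^2 mod 13 = [3, 9, 10, 3, 1].
  S_2 = Σ v_i α_i^2 r_i = 10·3·8 + 9·9·2 + 1·10·9 + 8·3·3 + 11·1·6 = 630 ≡ 6.
  S = (2, 5, 6) ≠ 0, so r is not a codeword (an error is present).
Step 3: locate the error. For a single error e at position i, S_ℓ = v_i·e·α_i^ℓ, so α_err = S_1/S_0.
  S_0^{−1} = 2^{−1} = 7 (mod 13), so α_err = 5·7 = 35 ≡ 9 = α_1. Error position i = 1.
  Consistency check: S_2/S_1 = 6·8 = 48 ≡ 9 = α_err ✓ (single-error assumption holds).
Step 4: error magnitude e = S_0/v_1 = S_0·∏_{j≠1}(α_1 − α_j) = 2·4 = 8 ≡ 8 (mod 13).
Step 5: correct position 1: c_1 = r_1 − e = 8 − 8 ≡ 0 (mod 13). Hence c = [0, 2, 9, 3, 6].
  Check: interpolating c through the α_i gives m(x) = 8 + 2·x (degree < 2) with m(α_i) = c_i for every i, so c is indeed a codeword.


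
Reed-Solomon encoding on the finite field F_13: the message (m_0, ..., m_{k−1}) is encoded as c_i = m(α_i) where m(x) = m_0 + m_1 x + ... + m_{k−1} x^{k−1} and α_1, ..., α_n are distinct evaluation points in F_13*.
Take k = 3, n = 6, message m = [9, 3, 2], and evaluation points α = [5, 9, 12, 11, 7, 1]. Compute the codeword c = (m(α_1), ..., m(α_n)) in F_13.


c = [9, 3, 8, 11, 11, 1]

Message polynomial: m(x) = 9 + 3·x + 2·x^2 (mod 13).
For each evaluation point α_i, compute m(α_i) mod 13:
  α_1 = 5: Horner steps 2 → 0 → 9, so m(5) = 9.
  α_2 = 9: Horner steps 2 → 8 → 3, so m(9) = 3.
  α_3 = 12: Horner steps 2 → 1 → 8, so m(12) = 8.
  α_4 = 11: Horner steps 2 → 12 → 11, so m(11) = 11.
  α_5 = 7: Horner steps 2 → 4 → 11, so m(7) = 11.
  α_6 = 1: Horner steps 2 → 5 → 1, so m(1) = 1.
Codeword c = [9, 3, 8, 11, 11, 1] ∈ F_13^6.


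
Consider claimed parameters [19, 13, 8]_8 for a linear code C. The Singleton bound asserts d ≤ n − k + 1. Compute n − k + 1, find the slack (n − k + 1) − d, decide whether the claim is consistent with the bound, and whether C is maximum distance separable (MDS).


Singleton RHS = n − k + 1 = 7, slack = -1, bound violated (no such code; not MDS).

Singleton bound: d ≤ n − k + 1.
Here n = 19, k = 13, so n − k + 1 = 7.
Given d = 8, check d ≤ 7: NO.
Slack = (n − k + 1) − d = -1.
The slack is negative: d = 8 exceeds n − k + 1 = 7 by 1, so the Singleton bound is violated and no linear [19, 13, 8]_8 code can exist. In particular it is not MDS (MDS requires d = n − k + 1 exactly).
Description: the claimed parameters are [19, 13, 8]_8; such a code would be impossible (violates the Singleton bound).


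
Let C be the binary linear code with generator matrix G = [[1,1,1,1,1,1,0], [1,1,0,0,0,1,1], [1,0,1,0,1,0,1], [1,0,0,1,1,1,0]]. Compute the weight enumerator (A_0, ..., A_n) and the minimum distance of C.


Weight distribution: A_0 = 1, A_2 = 3, A_4 = 11, A_6 = 1. Minimum distance d = 2.

Enumerate all 2^4 = 16 messages m ∈ F_2^4.
For each, compute codeword c = mG in F_2^7, then tally its weight.
  m = 0000 → c = 0000000, weight = 0.
  m = 1000 → c = 1111110, weight = 6.
  m = 0100 → c = 1100011, weight = 4.
  m = 1100 → c = 0011101, weight = 4.
  m = 0010 → c = 1010101, weight = 4.
  m = 1010 → c = 0101011, weight = 4.
  m = 0110 → c = 0110110, weight = 4.
  m = 1110 → c = 1001000, weight = 2.
  m = 0001 → c = 1001110, weight = 4.
  m = 1001 → c = 0110000, weight = 2.
  m = 0101 → c = 0101101, weight = 4.
  m = 1101 → c = 1010011, weight = 4.
  m = 0011 → c = 0011011, weight = 4.
  m = 1011 → c = 1100101, weight = 4.
  m = 0111 → c = 1111000, weight = 4.
  m = 1111 → c = 0000110, weight = 2.
Tally weights:
  weight 0: 1 codewords.
  weight 2: 3 codewords.
  weight 4: 11 codewords.
  weight 6: 1 codewords.
Minimum distance d = smallest w > 0 with A_w > 0 = 2.
Sanity: Σ A_w = 16 = 2^4 = 16 ✓.


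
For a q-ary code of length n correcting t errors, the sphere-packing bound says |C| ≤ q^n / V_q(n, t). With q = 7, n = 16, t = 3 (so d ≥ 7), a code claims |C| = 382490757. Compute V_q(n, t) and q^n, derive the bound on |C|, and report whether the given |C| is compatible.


V_q(n, t) = 125377, q^n = 33232930569601, Hamming bound = 265064011, |C| = 382490757 > bound (violated).

Step 1: Compute V_q(n, t) = Σ_{j=0}^3 C(n, j) (q−1)^j.
  j = 0: C(16,0)·(6)^0 = 1·1 = 1.
  j = 1: C(16,1)·(6)^1 = 16·6 = 96.
  j = 2: C(16,2)·(6)^2 = 120·36 = 4320.
  j = 3: C(16,3)·(6)^3 = 560·216 = 120960.
  V_q(n, t) = 1 + 96 + 4320 + 120960 = 125377.
Step 2: q^n = 7^16 = 33232930569601.
Step 3: Hamming bound ⌊q^n / V_q(n,t)⌋ = ⌊33232930569601/125377⌋ = 265064011.
Step 4: Compare |C| = 382490757 to 265064011: violated.
The claimed |C| lies above the Hamming bound, so no 7-ary code of length 16 with d ≥ 7 can have 382490757 codewords.


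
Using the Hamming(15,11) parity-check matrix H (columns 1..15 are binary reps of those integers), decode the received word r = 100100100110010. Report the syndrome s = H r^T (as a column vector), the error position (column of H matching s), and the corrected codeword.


s = (1, 1, 0, 1)^T, error position = 13, corrected codeword c = 100100100110110

Compute s = H r^T mod 2 one row at a time:
  s_1 = 0 + 0 + 1 + 1 + 0 + 0 + 1 + 0 = 3 ≡ 1 (mod 2).
  s_2 = 1 + 0 + 0 + 1 + 0 + 0 + 1 + 0 = 3 ≡ 1 (mod 2).
  s_3 = 0 + 0 + 0 + 1 + 1 + 1 + 1 + 0 = 4 ≡ 0 (mod 2).
  s_4 = 1 + 0 + 0 + 1 + 0 + 1 + 0 + 0 = 3 ≡ 1 (mod 2).
s = (1, 1, 0, 1)^T — this equals column 13 of H (binary 1101), so error is at position 13.
Correct: flip bit 13 of r = 100100100110010 to get c = 100100100110110.


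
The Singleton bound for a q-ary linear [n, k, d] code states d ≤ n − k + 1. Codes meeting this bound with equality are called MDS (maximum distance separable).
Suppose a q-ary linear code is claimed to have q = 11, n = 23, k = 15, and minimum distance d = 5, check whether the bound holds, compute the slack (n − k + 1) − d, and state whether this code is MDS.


Singleton RHS = n − k + 1 = 9, slack = 4, bound satisfied, not MDS.

Singleton bound: d ≤ n − k + 1.
Here n = 23, k = 15, so n − k + 1 = 9.
Given d = 5, check d ≤ 9: YES.
Slack = (n − k + 1) − d = 4.
The code is NOT MDS (slack = 4 > 0).
Description: the claimed parameters are [23, 15, 5]_11; such a code would be non-MDS.


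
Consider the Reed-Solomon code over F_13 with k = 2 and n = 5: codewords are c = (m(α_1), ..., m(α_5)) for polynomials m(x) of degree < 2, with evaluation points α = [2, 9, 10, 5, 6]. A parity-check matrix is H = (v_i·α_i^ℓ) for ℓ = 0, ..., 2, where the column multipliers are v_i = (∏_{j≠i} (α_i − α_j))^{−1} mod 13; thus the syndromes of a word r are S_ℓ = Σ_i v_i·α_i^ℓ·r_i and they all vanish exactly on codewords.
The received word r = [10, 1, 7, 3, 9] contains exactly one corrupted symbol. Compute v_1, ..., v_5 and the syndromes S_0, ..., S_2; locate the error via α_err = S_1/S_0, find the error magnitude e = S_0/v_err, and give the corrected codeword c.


S = (10, 7, 1), error at position 1, error magnitude e = 12, c = [11, 1, 7, 3, 9].

Step 1: column multipliers v_i = (∏_{j≠i}(α_i − α_j))^{−1} mod 13.
  i = 1 (α = 2): (2−9)(2−10)(2−5)(2−6) = (−7)·(−8)·(−3)·(−4) = 672 ≡ 9, so v_1 = 9^{−1} = 3 (mod 13).
  i = 2 (α = 9): (9−2)(9−10)(9−5)(9−6) = 7·(−1)·4·3 = −84 ≡ 7, so v_2 = 7^{−1} = 2 (mod 13).
  i = 3 (α = 10): (10−2)(10−9)(10−5)(10−6) = 8·1·5·4 = 160 ≡ 4, so v_3 = 4^{−1} = 10 (mod 13).
  i = 4 (α = 5): (5−2)(5−9)(5−10)(5−6) = 3·(−4)·(−5)·(−1) = −60 ≡ 5, so v_4 = 5^{−1} = 8 (mod 13).
  i = 5 (α = 6): (6−2)(6−9)(6−10)(6−5) = 4·(−3)·(−4)·1 = 48 ≡ 9, so v_5 = 9^{−1} = 3 (mod 13).
  v = [3, 2, 10, 8, 3].
Step 2: syndromes of r = [10, 1, 7, 3, 9] (all sums mod 13).
  S_0 = Σ v_i r_i = 3·10 + 2·1 + 10·7 + 8·3 + 3·9 = 153 ≡ 10.
  S_1 = Σ v_i α_i r_i = 3·2·10 + 2·9·1 + 10·10·7 + 8·5·3 + 3·6·9 = 1060 ≡ 7.
  α_i^2 mod 13 = [4, 3, 9, 12, 10].
  S_2 = Σ v_i α_i^2 r_i = 3·4·10 + 2·3·1 + 10·9·7 + 8·12·3 + 3·10·9 = 1314 ≡ 1.
  S = (10, 7, 1) ≠ 0, so r is not a codeword (an error is present).
Step 3: locate the error. For a single error e at position i, S_ℓ = v_i·e·α_i^ℓ, so α_err = S_1/S_0.
  S_0^{−1} = 10^{−1} = 4 (mod 13), so α_err = 7·4 = 28 ≡ 2 = α_1. Error position i = 1.
  Consistency check: S_2/S_1 = 1·2 = 2 ≡ 2 = α_err ✓ (single-error assumption holds).
Step 4: error magnitude e = S_0/v_1 = S_0·∏_{j≠1}(α_1 − α_j) = 10·9 = 90 ≡ 12 (mod 13).
Step 5: correct position 1: c_1 = r_1 − e = 10 − 12 ≡ 11 (mod 13). Hence c = [11, 1, 7, 3, 9].
  Check: interpolating c through the α_i gives m(x) = 12 + 6·x (degree < 2) with m(α_i) = c_i for every i, so c is indeed a codeword.


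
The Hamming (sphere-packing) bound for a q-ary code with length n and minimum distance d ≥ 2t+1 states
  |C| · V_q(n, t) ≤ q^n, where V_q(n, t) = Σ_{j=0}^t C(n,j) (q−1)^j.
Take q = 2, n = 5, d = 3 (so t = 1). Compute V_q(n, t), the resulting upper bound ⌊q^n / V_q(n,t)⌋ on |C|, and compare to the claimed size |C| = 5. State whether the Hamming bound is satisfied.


V_q(n, t) = 6, q^n = 32, Hamming bound = 5, |C| = 5 ≤ bound (satisfied).

Step 1: Compute V_q(n, t) = Σ_{j=0}^1 C(n, j) (q−1)^j.
  j = 0: C(5,0)·(1)^0 = 1·1 = 1.
  j = 1: C(5,1)·(1)^1 = 5·1 = 5.
  V_q(n, t) = 1 + 5 = 6.
Step 2: q^n = 2^5 = 32.
Step 3: Hamming bound ⌊q^n / V_q(n,t)⌋ = ⌊32/6⌋ = 5.
Step 4: Compare |C| = 5 to 5: satisfied.
The claimed |C| lies at the Hamming bound (tight).


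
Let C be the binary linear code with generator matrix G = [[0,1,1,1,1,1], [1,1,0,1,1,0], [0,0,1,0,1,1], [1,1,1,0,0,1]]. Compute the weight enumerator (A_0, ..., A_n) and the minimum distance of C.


Weight distribution: A_0 = 1, A_1 = 2, A_2 = 2, A_3 = 4, A_4 = 5, A_5 = 2. Minimum distance d = 1.

Enumerate all 2^4 = 16 messages m ∈ F_2^4.
For each, compute codeword c = mG in F_2^6, then tally its weight.
  m = 0000 → c = 000000, weight = 0.
  m = 1000 → c = 011111, weight = 5.
  m = 0100 → c = 110110, weight = 4.
  m = 1100 → c = 101001, weight = 3.
  m = 0010 → c = 001011, weight = 3.
  m = 1010 → c = 010100, weight = 2.
  m = 0110 → c = 111101, weight = 5.
  m = 1110 → c = 100010, weight = 2.
  m = 0001 → c = 111001, weight = 4.
  m = 1001 → c = 100110, weight = 3.
  m = 0101 → c = 001111, weight = 4.
  m = 1101 → c = 010000, weight = 1.
  m = 0011 → c = 110010, weight = 3.
  m = 1011 → c = 101101, weight = 4.
  m = 0111 → c = 000100, weight = 1.
  m = 1111 → c = 011011, weight = 4.
Tally weights:
  weight 0: 1 codewords.
  weight 1: 2 codewords.
  weight 2: 2 codewords.
  weight 3: 4 codewords.
  weight 4: 5 codewords.
  weight 5: 2 codewords.
Minimum distance d = smallest w > 0 with A_w > 0 = 1.
Sanity: Σ A_w = 16 = 2^4 = 16 ✓.


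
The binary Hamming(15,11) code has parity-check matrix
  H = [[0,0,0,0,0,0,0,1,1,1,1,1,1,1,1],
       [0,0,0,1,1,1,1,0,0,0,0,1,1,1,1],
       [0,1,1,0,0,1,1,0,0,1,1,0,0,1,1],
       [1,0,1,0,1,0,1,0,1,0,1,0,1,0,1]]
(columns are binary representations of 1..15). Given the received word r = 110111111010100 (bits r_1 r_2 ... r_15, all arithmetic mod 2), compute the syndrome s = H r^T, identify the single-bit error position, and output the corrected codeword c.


s = (0, 1, 0, 0)^T, error position = 4, corrected codeword c = 110011111010100

Compute s = H r^T mod 2 one row at a time:
  s_1 = 1 + 1 + 0 + 1 + 0 + 1 + 0 + 0 = 4 ≡ 0 (mod 2).
  s_2 = 1 + 1 + 1 + 1 + 0 + 1 + 0 + 0 = 5 ≡ 1 (mod 2).
  s_3 = 1 + 0 + 1 + 1 + 0 + 1 + 0 + 0 = 4 ≡ 0 (mod 2).
  s_4 = 1 + 0 + 1 + 1 + 1 + 1 + 1 + 0 = 6 ≡ 0 (mod 2).
s = (0, 1, 0, 0)^T — this equals column 4 of H (binary 0100), so error is at position 4.
Correct: flip bit 4 of r = 110111111010100 to get c = 110011111010100.


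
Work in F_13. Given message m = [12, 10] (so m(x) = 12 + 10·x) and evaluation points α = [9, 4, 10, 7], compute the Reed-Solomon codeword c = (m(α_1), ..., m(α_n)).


c = [11, 0, 8, 4]

Message polynomial: m(x) = 12 + 10·x (mod 13).
For each evaluation point α_i, compute m(α_i) mod 13:
  α_1 = 9: Horner steps 10 → 11, so m(9) = 11.
  α_2 = 4: Horner steps 10 → 0, so m(4) = 0.
  α_3 = 10: Horner steps 10 → 8, so m(10) = 8.
  α_4 = 7: Horner steps 10 → 4, so m(7) = 4.
Codeword c = [11, 0, 8, 4] ∈ F_13^4.


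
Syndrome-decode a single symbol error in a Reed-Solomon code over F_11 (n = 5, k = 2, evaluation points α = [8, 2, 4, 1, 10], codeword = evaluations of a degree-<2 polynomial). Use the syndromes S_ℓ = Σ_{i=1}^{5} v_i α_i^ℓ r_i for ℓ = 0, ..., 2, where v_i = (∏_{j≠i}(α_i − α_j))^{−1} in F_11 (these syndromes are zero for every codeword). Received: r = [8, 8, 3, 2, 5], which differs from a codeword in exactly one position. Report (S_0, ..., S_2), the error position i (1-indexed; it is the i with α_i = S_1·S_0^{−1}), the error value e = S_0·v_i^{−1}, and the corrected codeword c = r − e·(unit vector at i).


S = (8, 5, 10), error at position 2, error magnitude e = 2, c = [8, 6, 3, 2, 5].

Step 1: column multipliers v_i = (∏_{j≠i}(α_i − α_j))^{−1} mod 11.
  i = 1 (α = 8): (8−2)(8−4)(8−1)(8−10) = 6·4·7·(−2) = −336 ≡ 5, so v_1 = 5^{−1} = 9 (mod 11).
  i = 2 (α = 2): (2−8)(2−4)(2−1)(2−10) = (−6)·(−2)·1·(−8) = −96 ≡ 3, so v_2 = 3^{−1} = 4 (mod 11).
  i = 3 (α = 4): (4−8)(4−2)(4−1)(4−10) = (−4)·2·3·(−6) = 144 ≡ 1, so v_3 = 1^{−1} = 1 (mod 11).
  i = 4 (α = 1): (1−8)(1−2)(1−4)(1−10) = (−7)·(−1)·(−3)·(−9) = 189 ≡ 2, so v_4 = 2^{−1} = 6 (mod 11).
  i = 5 (α = 10): (10−8)(10−2)(10−4)(10−1) = 2·8·6·9 = 864 ≡ 6, so v_5 = 6^{−1} = 2 (mod 11).
  v = [9, 4, 1, 6, 2].
Step 2: syndromes of r = [8, 8, 3, 2, 5] (all sums mod 11).
  S_0 = Σ v_i r_i = 9·8 + 4·8 + 1·3 + 6·2 + 2·5 = 129 ≡ 8.
  S_1 = Σ v_i α_i r_i = 9·8·8 + 4·2·8 + 1·4·3 + 6·1·2 + 2·10·5 = 764 ≡ 5.
  α_i^2 mod 11 = [9, 4, 5, 1, 1].
  S_2 = Σ v_i α_i^2 r_i = 9·9·8 + 4·4·8 + 1·5·3 + 6·1·2 + 2·1·5 = 813 ≡ 10.
  S = (8, 5, 10) ≠ 0, so r is not a codeword (an error is present).
Step 3: locate the error. For a single error e at position i, S_ℓ = v_i·e·α_i^ℓ, so α_err = S_1/S_0.
  S_0^{−1} = 8^{−1} = 7 (mod 11), so α_err = 5·7 = 35 ≡ 2 = α_2. Error position i = 2.
  Consistency check: S_2/S_1 = 10·9 = 90 ≡ 2 = α_err ✓ (single-error assumption holds).
Step 4: error magnitude e = S_0/v_2 = S_0·∏_{j≠2}(α_2 − α_j) = 8·3 = 24 ≡ 2 (mod 11).
Step 5: correct position 2: c_2 = r_2 − e = 8 − 2 ≡ 6 (mod 11). Hence c = [8, 6, 3, 2, 5].
  Check: interpolating c through the α_i gives m(x) = 9 + 4·x (degree < 2) with m(α_i) = c_i for every i, so c is indeed a codeword.


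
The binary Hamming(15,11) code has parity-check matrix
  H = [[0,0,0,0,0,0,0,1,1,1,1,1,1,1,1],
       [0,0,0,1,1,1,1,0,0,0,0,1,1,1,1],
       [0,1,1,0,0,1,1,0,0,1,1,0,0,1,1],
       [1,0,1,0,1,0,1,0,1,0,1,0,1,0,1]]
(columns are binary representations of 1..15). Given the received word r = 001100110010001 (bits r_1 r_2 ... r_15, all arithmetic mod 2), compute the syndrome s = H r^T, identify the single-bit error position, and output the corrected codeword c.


s = (1, 1, 0, 0)^T, error position = 12, corrected codeword c = 001100110011001

Compute s = H r^T mod 2 one row at a time:
  s_1 = 1 + 0 + 0 + 1 + 0 + 0 + 0 + 1 = 3 ≡ 1 (mod 2).
  s_2 = 1 + 0 + 0 + 1 + 0 + 0 + 0 + 1 = 3 ≡ 1 (mod 2).
  s_3 = 0 + 1 + 0 + 1 + 0 + 1 + 0 + 1 = 4 ≡ 0 (mod 2).
  s_4 = 0 + 1 + 0 + 1 + 0 + 1 + 0 + 1 = 4 ≡ 0 (mod 2).
s = (1, 1, 0, 0)^T — this equals column 12 of H (binary 1100), so error is at position 12.
Correct: flip bit 12 of r = 001100110010001 to get c = 001100110011001.


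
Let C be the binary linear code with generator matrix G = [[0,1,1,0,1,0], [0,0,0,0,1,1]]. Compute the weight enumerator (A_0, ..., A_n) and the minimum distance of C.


Weight distribution: A_0 = 1, A_2 = 1, A_3 = 2. Minimum distance d = 2.

Enumerate all 2^2 = 4 messages m ∈ F_2^2.
For each, compute codeword c = mG in F_2^6, then tally its weight.
  m = 00 → c = 000000, weight = 0.
  m = 10 → c = 011010, weight = 3.
  m = 01 → c = 000011, weight = 2.
  m = 11 → c = 011001, weight = 3.
Tally weights:
  weight 0: 1 codewords.
  weight 2: 1 codewords.
  weight 3: 2 codewords.
Minimum distance d = smallest w > 0 with A_w > 0 = 2.
Sanity: Σ A_w = 4 = 2^2 = 4 ✓.


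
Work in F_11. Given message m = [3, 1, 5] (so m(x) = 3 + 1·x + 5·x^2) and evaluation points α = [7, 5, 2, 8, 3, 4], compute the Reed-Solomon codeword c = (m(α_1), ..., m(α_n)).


c = [2, 1, 3, 1, 7, 10]

Message polynomial: m(x) = 3 + 1·x + 5·x^2 (mod 11).
For each evaluation point α_i, compute m(α_i) mod 11:
  α_1 = 7: Horner steps 5 → 3 → 2, so m(7) = 2.
  α_2 = 5: Horner steps 5 → 4 → 1, so m(5) = 1.
  α_3 = 2: Horner steps 5 → 0 → 3, so m(2) = 3.
  α_4 = 8: Horner steps 5 → 8 → 1, so m(8) = 1.
  α_5 = 3: Horner steps 5 → 5 → 7, so m(3) = 7.
  α_6 = 4: Horner steps 5 → 10 → 10, so m(4) = 10.
Codeword c = [2, 1, 3, 1, 7, 10] ∈ F_11^6.


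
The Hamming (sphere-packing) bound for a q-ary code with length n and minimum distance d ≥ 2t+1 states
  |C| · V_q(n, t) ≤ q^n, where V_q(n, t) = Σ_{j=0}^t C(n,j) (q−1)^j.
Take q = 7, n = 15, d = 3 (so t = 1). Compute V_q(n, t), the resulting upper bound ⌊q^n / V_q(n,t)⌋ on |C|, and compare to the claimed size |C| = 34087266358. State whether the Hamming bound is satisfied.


V_q(n, t) = 91, q^n = 4747561509943, Hamming bound = 52171005603, |C| = 34087266358 ≤ bound (satisfied).

Step 1: Compute V_q(n, t) = Σ_{j=0}^1 C(n, j) (q−1)^j.
  j = 0: C(15,0)·(6)^0 = 1·1 = 1.
  j = 1: C(15,1)·(6)^1 = 15·6 = 90.
  V_q(n, t) = 1 + 90 = 91.
Step 2: q^n = 7^15 = 4747561509943.
Step 3: Hamming bound ⌊q^n / V_q(n,t)⌋ = ⌊4747561509943/91⌋ = 52171005603.
Step 4: Compare |C| = 34087266358 to 52171005603: satisfied.
The claimed |C| lies below the Hamming bound.


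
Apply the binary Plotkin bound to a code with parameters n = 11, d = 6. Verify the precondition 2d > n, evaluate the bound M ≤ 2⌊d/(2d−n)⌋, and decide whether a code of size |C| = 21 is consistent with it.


Plotkin bound M ≤ 12; given |C| = 21 > bound (violated).

Check applicability: 2d = 12, n = 11.
2d − n = 1 > 0, so Plotkin applies.
Compute d/(2d−n) = 6/1 ≈ 6.0000.
⌊d/(2d−n)⌋ = 6.
Plotkin bound: M ≤ 2·6 = 12.
Given |C| = 21, check: VIOLATED.
This |C| is above the Plotkin bound, so no binary code with n = 11, d = 6 and 21 codewords exists.


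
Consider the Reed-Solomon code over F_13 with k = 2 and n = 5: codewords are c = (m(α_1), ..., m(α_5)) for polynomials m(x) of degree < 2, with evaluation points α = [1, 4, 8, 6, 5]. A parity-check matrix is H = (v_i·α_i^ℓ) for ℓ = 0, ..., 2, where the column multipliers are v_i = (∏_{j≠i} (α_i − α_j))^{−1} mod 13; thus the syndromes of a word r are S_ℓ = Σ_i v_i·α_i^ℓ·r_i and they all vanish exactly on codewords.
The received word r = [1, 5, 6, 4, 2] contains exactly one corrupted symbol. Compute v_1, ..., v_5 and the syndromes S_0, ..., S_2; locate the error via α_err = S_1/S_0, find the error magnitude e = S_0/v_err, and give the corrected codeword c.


S = (3, 5, 4), error at position 4, error magnitude e = 5, c = [1, 5, 6, 12, 2].

Step 1: column multipliers v_i = (∏_{j≠i}(α_i − α_j))^{−1} mod 13.
  i = 1 (α = 1): (1−4)(1−8)(1−6)(1−5) = (−3)·(−7)·(−5)·(−4) = 420 ≡ 4, so v_1 = 4^{−1} = 10 (mod 13).
  i = 2 (α = 4): (4−1)(4−8)(4−6)(4−5) = 3·(−4)·(−2)·(−1) = −24 ≡ 2, so v_2 = 2^{−1} = 7 (mod 13).
  i = 3 (α = 8): (8−1)(8−4)(8−6)(8−5) = 7·4·2·3 = 168 ≡ 12, so v_3 = 12^{−1} = 12 (mod 13).
  i = 4 (α = 6): (6−1)(6−4)(6−8)(6−5) = 5·2·(−2)·1 = −20 ≡ 6, so v_4 = 6^{−1} = 11 (mod 13).
  i = 5 (α = 5): (5−1)(5−4)(5−8)(5−6) = 4·1·(−3)·(−1) = 12 ≡ 12, so v_5 = 12^{−1} = 12 (mod 13).
  v = [10, 7, 12, 11, 12].
Step 2: syndromes of r = [1, 5, 6, 4, 2] (all sums mod 13).
  S_0 = Σ v_i r_i = 10·1 + 7·5 + 12·6 + 11·4 + 12·2 = 185 ≡ 3.
  S_1 = Σ v_i α_i r_i = 10·1·1 + 7·4·5 + 12·8·6 + 11·6·4 + 12·5·2 = 1110 ≡ 5.
  α_i^2 mod 13 = [1, 3, 12, 10, 12].
  S_2 = Σ v_i α_i^2 r_i = 10·1·1 + 7·3·5 + 12·12·6 + 11·10·4 + 12·12·2 = 1707 ≡ 4.
  S = (3, 5, 4) ≠ 0, so r is not a codeword (an error is present).
Step 3: locate the error. For a single error e at position i, S_ℓ = v_i·e·α_i^ℓ, so α_err = S_1/S_0.
  S_0^{−1} = 3^{−1} = 9 (mod 13), so α_err = 5·9 = 45 ≡ 6 = α_4. Error position i = 4.
  Consistency check: S_2/S_1 = 4·8 = 32 ≡ 6 = α_err ✓ (single-error assumption holds).
Step 4: error magnitude e = S_0/v_4 = S_0·∏_{j≠4}(α_4 − α_j) = 3·6 = 18 ≡ 5 (mod 13).
Step 5: correct position 4: c_4 = r_4 − e = 4 − 5 ≡ 12 (mod 13). Hence c = [1, 5, 6, 12, 2].
  Check: interpolating c through the α_i gives m(x) = 4 + 10·x (degree < 2) with m(α_i) = c_i for every i, so c is indeed a codeword.


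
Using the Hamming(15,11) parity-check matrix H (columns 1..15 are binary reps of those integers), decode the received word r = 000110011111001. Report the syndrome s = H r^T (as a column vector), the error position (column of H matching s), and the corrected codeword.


s = (0, 0, 1, 0)^T, error position = 2, corrected codeword c = 010110011111001

Compute s = H r^T mod 2 one row at a time:
  s_1 = 1 + 1 + 1 + 1 + 1 + 0 + 0 + 1 = 6 ≡ 0 (mod 2).
  s_2 = 1 + 1 + 0 + 0 + 1 + 0 + 0 + 1 = 4 ≡ 0 (mod 2).
  s_3 = 0 + 0 + 0 + 0 + 1 + 1 + 0 + 1 = 3 ≡ 1 (mod 2).
  s_4 = 0 + 0 + 1 + 0 + 1 + 1 + 0 + 1 = 4 ≡ 0 (mod 2).
s = (0, 0, 1, 0)^T — this equals column 2 of H (binary 0010), so error is at position 2.
Correct: flip bit 2 of r = 000110011111001 to get c = 010110011111001.


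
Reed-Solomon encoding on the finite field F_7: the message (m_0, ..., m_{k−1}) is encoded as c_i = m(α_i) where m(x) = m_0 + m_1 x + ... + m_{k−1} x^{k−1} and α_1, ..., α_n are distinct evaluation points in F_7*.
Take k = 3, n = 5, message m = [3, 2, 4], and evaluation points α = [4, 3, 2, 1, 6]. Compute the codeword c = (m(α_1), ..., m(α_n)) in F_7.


c = [5, 3, 2, 2, 5]

Message polynomial: m(x) = 3 + 2·x + 4·x^2 (mod 7).
For each evaluation point α_i, compute m(α_i) mod 7:
  α_1 = 4: Horner steps 4 → 4 → 5, so m(4) = 5.
  α_2 = 3: Horner steps 4 → 0 → 3, so m(3) = 3.
  α_3 = 2: Horner steps 4 → 3 → 2, so m(2) = 2.
  α_4 = 1: Horner steps 4 → 6 → 2, so m(1) = 2.
  α_5 = 6: Horner steps 4 → 5 → 5, so m(6) = 5.
Codeword c = [5, 3, 2, 2, 5] ∈ F_7^5.


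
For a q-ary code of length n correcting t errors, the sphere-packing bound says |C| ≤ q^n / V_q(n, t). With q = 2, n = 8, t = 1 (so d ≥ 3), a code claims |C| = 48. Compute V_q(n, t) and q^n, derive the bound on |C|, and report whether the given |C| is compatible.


V_q(n, t) = 9, q^n = 256, Hamming bound = 28, |C| = 48 > bound (violated).

Step 1: Compute V_q(n, t) = Σ_{j=0}^1 C(n, j) (q−1)^j.
  j = 0: C(8,0)·(1)^0 = 1·1 = 1.
  j = 1: C(8,1)·(1)^1 = 8·1 = 8.
  V_q(n, t) = 1 + 8 = 9.
Step 2: q^n = 2^8 = 256.
Step 3: Hamming bound ⌊q^n / V_q(n,t)⌋ = ⌊256/9⌋ = 28.
Step 4: Compare |C| = 48 to 28: violated.
The claimed |C| lies above the Hamming bound, so no 2-ary code of length 8 with d ≥ 3 can have 48 codewords.


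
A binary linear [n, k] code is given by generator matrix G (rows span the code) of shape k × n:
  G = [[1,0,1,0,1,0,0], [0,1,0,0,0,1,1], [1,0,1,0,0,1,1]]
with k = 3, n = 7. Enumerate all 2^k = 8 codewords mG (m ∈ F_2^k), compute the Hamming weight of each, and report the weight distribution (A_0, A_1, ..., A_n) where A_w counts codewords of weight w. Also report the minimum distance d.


Weight distribution: A_0 = 1, A_2 = 1, A_3 = 4, A_4 = 1, A_6 = 1. Minimum distance d = 2.

Enumerate all 2^3 = 8 messages m ∈ F_2^3.
For each, compute codeword c = mG in F_2^7, then tally its weight.
  m = 000 → c = 0000000, weight = 0.
  m = 100 → c = 1010100, weight = 3.
  m = 010 → c = 0100011, weight = 3.
  m = 110 → c = 1110111, weight = 6.
  m = 001 → c = 1010011, weight = 4.
  m = 101 → c = 0000111, weight = 3.
  m = 011 → c = 1110000, weight = 3.
  m = 111 → c = 0100100, weight = 2.
Tally weights:
  weight 0: 1 codewords.
  weight 2: 1 codewords.
  weight 3: 4 codewords.
  weight 4: 1 codewords.
  weight 6: 1 codewords.
Minimum distance d = smallest w > 0 with A_w > 0 = 2.
Sanity: Σ A_w = 8 = 2^3 = 8 ✓.


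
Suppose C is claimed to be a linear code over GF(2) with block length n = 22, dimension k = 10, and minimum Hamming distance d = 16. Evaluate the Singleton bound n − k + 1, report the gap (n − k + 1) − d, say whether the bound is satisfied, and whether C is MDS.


Singleton RHS = n − k + 1 = 13, slack = -3, bound violated (no such code; not MDS).

Singleton bound: d ≤ n − k + 1.
Here n = 22, k = 10, so n − k + 1 = 13.
Given d = 16, check d ≤ 13: NO.
Slack = (n − k + 1) − d = -3.
The slack is negative: d = 16 exceeds n − k + 1 = 13 by 3, so the Singleton bound is violated and no linear [22, 10, 16]_2 code can exist. In particular it is not MDS (MDS requires d = n − k + 1 exactly).
Description: the claimed parameters are [22, 10, 16]_2; such a code would be impossible (violates the Singleton bound).


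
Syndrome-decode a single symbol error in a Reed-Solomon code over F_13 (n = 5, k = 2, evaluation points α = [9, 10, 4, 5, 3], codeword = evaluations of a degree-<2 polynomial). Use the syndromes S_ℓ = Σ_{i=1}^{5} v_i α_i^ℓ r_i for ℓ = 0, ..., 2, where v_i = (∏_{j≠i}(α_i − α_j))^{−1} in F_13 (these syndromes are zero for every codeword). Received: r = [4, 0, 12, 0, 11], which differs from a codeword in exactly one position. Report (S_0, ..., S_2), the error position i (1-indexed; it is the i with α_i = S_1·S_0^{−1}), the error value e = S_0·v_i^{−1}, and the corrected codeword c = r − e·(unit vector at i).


S = (4, 1, 10), error at position 2, error magnitude e = 8, c = [4, 5, 12, 0, 11].

Step 1: column multipliers v_i = (∏_{j≠i}(α_i − α_j))^{−1} mod 13.
  i = 1 (α = 9): (9−10)(9−4)(9−5)(9−3) = (−1)·5·4·6 = −120 ≡ 10, so v_1 = 10^{−1} = 4 (mod 13).
  i = 2 (α = 10): (10−9)(10−4)(10−5)(10−3) = 1·6·5·7 = 210 ≡ 2, so v_2 = 2^{−1} = 7 (mod 13).
  i = 3 (α = 4): (4−9)(4−10)(4−5)(4−3) = (−5)·(−6)·(−1)·1 = −30 ≡ 9, so v_3 = 9^{−1} = 3 (mod 13).
  i = 4 (α = 5): (5−9)(5−10)(5−4)(5−3) = (−4)·(−5)·1·2 = 40 ≡ 1, so v_4 = 1^{−1} = 1 (mod 13).
  i = 5 (α = 3): (3−9)(3−10)(3−4)(3−5) = (−6)·(−7)·(−1)·(−2) = 84 ≡ 6, so v_5 = 6^{−1} = 11 (mod 13).
  v = [4, 7, 3, 1, 11].
Step 2: syndromes of r = [4, 0, 12, 0, 11] (all sums mod 13).
  S_0 = Σ v_i r_i = 4·4 + 7·0 + 3·12 + 1·0 + 11·11 = 173 ≡ 4.
  S_1 = Σ v_i α_i r_i = 4·9·4 + 7·10·0 + 3·4·12 + 1·5·0 + 11·3·11 = 651 ≡ 1.
  α_i^2 mod 13 = [3, 9, 3, 12, 9].
  S_2 = Σ v_i α_i^2 r_i = 4·3·4 + 7·9·0 + 3·3·12 + 1·12·0 + 11·9·11 = 1245 ≡ 10.
  S = (4, 1, 10) ≠ 0, so r is not a codeword (an error is present).
Step 3: locate the error. For a single error e at position i, S_ℓ = v_i·e·α_i^ℓ, so α_err = S_1/S_0.
  S_0^{−1} = 4^{−1} = 10 (mod 13), so α_err = 1·10 = 10 ≡ 10 = α_2. Error position i = 2.
  Consistency check: S_2/S_1 = 10·1 = 10 ≡ 10 = α_err ✓ (single-error assumption holds).
Step 4: error magnitude e = S_0/v_2 = S_0·∏_{j≠2}(α_2 − α_j) = 4·2 = 8 ≡ 8 (mod 13).
Step 5: correct position 2: c_2 = r_2 − e = 0 − 8 ≡ 5 (mod 13). Hence c = [4, 5, 12, 0, 11].
  Check: interpolating c through the α_i gives m(x) = 8 + 1·x (degree < 2) with m(α_i) = c_i for every i, so c is indeed a codeword.


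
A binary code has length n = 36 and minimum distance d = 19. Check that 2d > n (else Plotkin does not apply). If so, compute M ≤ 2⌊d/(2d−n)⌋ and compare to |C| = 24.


Plotkin bound M ≤ 18; given |C| = 24 > bound (violated).

Check applicability: 2d = 38, n = 36.
2d − n = 2 > 0, so Plotkin applies.
Compute d/(2d−n) = 19/2 ≈ 9.5000.
⌊d/(2d−n)⌋ = 9.
Plotkin bound: M ≤ 2·9 = 18.
Given |C| = 24, check: VIOLATED.
This |C| is above the Plotkin bound, so no binary code with n = 36, d = 19 and 24 codewords exists.


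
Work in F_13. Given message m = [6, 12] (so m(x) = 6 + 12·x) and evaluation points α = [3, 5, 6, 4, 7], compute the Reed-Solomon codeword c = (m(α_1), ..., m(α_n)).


c = [3, 1, 0, 2, 12]

Message polynomial: m(x) = 6 + 12·x (mod 13).
For each evaluation point α_i, compute m(α_i) mod 13:
  α_1 = 3: Horner steps 12 → 3, so m(3) = 3.
  α_2 = 5: Horner steps 12 → 1, so m(5) = 1.
  α_3 = 6: Horner steps 12 → 0, so m(6) = 0.
  α_4 = 4: Horner steps 12 → 2, so m(4) = 2.
  α_5 = 7: Horner steps 12 → 12, so m(7) = 12.
Codeword c = [3, 1, 0, 2, 12] ∈ F_13^5.


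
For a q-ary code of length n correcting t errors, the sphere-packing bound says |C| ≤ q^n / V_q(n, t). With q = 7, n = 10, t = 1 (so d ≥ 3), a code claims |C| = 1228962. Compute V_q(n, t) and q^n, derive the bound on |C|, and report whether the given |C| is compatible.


V_q(n, t) = 61, q^n = 282475249, Hamming bound = 4630741, |C| = 1228962 ≤ bound (satisfied).

Step 1: Compute V_q(n, t) = Σ_{j=0}^1 C(n, j) (q−1)^j.
  j = 0: C(10,0)·(6)^0 = 1·1 = 1.
  j = 1: C(10,1)·(6)^1 = 10·6 = 60.
  V_q(n, t) = 1 + 60 = 61.
Step 2: q^n = 7^10 = 282475249.
Step 3: Hamming bound ⌊q^n / V_q(n,t)⌋ = ⌊282475249/61⌋ = 4630741.
Step 4: Compare |C| = 1228962 to 4630741: satisfied.
The claimed |C| lies below the Hamming bound.


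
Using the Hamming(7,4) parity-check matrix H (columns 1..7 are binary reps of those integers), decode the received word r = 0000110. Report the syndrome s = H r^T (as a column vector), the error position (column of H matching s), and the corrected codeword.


s = (0, 1, 1)^T, error position = 3, corrected codeword c = 0010110

Compute s = H r^T mod 2 one row at a time:
  s_1 = 0 + 1 + 1 + 0 = 2 ≡ 0 (mod 2).
  s_2 = 0 + 0 + 1 + 0 = 1 ≡ 1 (mod 2).
  s_3 = 0 + 0 + 1 + 0 = 1 ≡ 1 (mod 2).
s = (0, 1, 1)^T — this equals column 3 of H (binary 011), so error is at position 3.
Correct: flip bit 3 of r = 0000110 to get c = 0010110.


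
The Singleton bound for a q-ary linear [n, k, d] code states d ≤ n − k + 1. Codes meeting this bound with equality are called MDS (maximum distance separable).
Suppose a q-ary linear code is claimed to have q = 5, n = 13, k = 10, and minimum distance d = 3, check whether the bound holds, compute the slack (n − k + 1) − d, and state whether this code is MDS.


Singleton RHS = n − k + 1 = 4, slack = 1, bound satisfied, not MDS.

Singleton bound: d ≤ n − k + 1.
Here n = 13, k = 10, so n − k + 1 = 4.
Given d = 3, check d ≤ 4: YES.
Slack = (n − k + 1) − d = 1.
The code is NOT MDS (slack = 1 > 0).
Description: the claimed parameters are [13, 10, 3]_5; such a code would be non-MDS.


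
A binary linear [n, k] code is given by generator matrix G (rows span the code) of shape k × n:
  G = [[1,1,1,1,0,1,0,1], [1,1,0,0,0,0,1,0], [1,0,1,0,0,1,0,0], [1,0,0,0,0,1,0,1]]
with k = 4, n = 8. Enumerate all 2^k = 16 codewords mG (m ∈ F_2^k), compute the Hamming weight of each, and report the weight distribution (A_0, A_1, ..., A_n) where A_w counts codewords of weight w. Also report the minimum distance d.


Weight distribution: A_0 = 1, A_2 = 1, A_3 = 6, A_4 = 5, A_5 = 2, A_6 = 1. Minimum distance d = 2.

Enumerate all 2^4 = 16 messages m ∈ F_2^4.
For each, compute codeword c = mG in F_2^8, then tally its weight.
  m = 0000 → c = 00000000, weight = 0.
  m = 1000 → c = 11110101, weight = 6.
  m = 0100 → c = 11000010, weight = 3.
  m = 1100 → c = 00110111, weight = 5.
  m = 0010 → c = 10100100, weight = 3.
  m = 1010 → c = 01010001, weight = 3.
  m = 0110 → c = 01100110, weight = 4.
  m = 1110 → c = 10010011, weight = 4.
  m = 0001 → c = 10000101, weight = 3.
  m = 1001 → c = 01110000, weight = 3.
  m = 0101 → c = 01000111, weight = 4.
  m = 1101 → c = 10110010, weight = 4.
  m = 0011 → c = 00100001, weight = 2.
  m = 1011 → c = 11010100, weight = 4.
  m = 0111 → c = 11100011, weight = 5.
  m = 1111 → c = 00010110, weight = 3.
Tally weights:
  weight 0: 1 codewords.
  weight 2: 1 codewords.
  weight 3: 6 codewords.
  weight 4: 5 codewords.
  weight 5: 2 codewords.
  weight 6: 1 codewords.
Minimum distance d = smallest w > 0 with A_w > 0 = 2.
Sanity: Σ A_w = 16 = 2^4 = 16 ✓.


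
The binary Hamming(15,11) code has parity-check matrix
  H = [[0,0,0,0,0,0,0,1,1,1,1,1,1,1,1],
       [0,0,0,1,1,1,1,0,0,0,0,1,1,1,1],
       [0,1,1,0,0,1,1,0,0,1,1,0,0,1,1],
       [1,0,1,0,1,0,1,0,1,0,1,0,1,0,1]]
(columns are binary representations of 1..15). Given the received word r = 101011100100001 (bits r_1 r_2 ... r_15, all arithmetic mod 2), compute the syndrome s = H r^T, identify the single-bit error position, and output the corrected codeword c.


s = (0, 0, 1, 1)^T, error position = 3, corrected codeword c = 100011100100001

Compute s = H r^T mod 2 one row at a time:
  s_1 = 0 + 0 + 1 + 0 + 0 + 0 + 0 + 1 = 2 ≡ 0 (mod 2).
  s_2 = 0 + 1 + 1 + 1 + 0 + 0 + 0 + 1 = 4 ≡ 0 (mod 2).
  s_3 = 0 + 1 + 1 + 1 + 1 + 0 + 0 + 1 = 5 ≡ 1 (mod 2).
  s_4 = 1 + 1 + 1 + 1 + 0 + 0 + 0 + 1 = 5 ≡ 1 (mod 2).
s = (0, 0, 1, 1)^T — this equals column 3 of H (binary 0011), so error is at position 3.
Correct: flip bit 3 of r = 101011100100001 to get c = 100011100100001.


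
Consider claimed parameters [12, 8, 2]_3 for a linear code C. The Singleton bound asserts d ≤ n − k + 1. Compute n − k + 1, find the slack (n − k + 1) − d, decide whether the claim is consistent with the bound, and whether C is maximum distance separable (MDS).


Singleton RHS = n − k + 1 = 5, slack = 3, bound satisfied, not MDS.

Singleton bound: d ≤ n − k + 1.
Here n = 12, k = 8, so n − k + 1 = 5.
Given d = 2, check d ≤ 5: YES.
Slack = (n − k + 1) − d = 3.
The code is NOT MDS (slack = 3 > 0).
Description: the claimed parameters are [12, 8, 2]_3; such a code would be non-MDS.


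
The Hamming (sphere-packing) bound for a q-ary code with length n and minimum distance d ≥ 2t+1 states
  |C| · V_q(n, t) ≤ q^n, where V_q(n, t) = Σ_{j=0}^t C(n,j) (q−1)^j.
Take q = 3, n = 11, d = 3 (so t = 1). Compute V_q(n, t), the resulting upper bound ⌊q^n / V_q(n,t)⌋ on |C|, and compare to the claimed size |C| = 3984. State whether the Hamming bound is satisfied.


V_q(n, t) = 23, q^n = 177147, Hamming bound = 7702, |C| = 3984 ≤ bound (satisfied).

Step 1: Compute V_q(n, t) = Σ_{j=0}^1 C(n, j) (q−1)^j.
  j = 0: C(11,0)·(2)^0 = 1·1 = 1.
  j = 1: C(11,1)·(2)^1 = 11·2 = 22.
  V_q(n, t) = 1 + 22 = 23.
Step 2: q^n = 3^11 = 177147.
Step 3: Hamming bound ⌊q^n / V_q(n,t)⌋ = ⌊177147/23⌋ = 7702.
Step 4: Compare |C| = 3984 to 7702: satisfied.
The claimed |C| lies below the Hamming bound.


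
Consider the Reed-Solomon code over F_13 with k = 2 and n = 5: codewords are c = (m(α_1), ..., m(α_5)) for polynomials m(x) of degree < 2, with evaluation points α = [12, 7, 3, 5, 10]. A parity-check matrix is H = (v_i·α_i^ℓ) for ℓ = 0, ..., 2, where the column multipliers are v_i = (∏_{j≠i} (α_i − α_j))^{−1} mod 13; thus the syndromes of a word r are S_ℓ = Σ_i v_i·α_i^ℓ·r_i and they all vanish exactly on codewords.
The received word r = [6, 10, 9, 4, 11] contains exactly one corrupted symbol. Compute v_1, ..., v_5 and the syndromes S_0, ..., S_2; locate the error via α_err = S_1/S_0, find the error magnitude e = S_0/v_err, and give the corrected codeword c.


S = (8, 4, 2), error at position 2, error magnitude e = 11, c = [6, 12, 9, 4, 11].

Step 1: column multipliers v_i = (∏_{j≠i}(α_i − α_j))^{−1} mod 13.
  i = 1 (α = 12): (12−7)(12−3)(12−5)(12−10) = 5·9·7·2 = 630 ≡ 6, so v_1 = 6^{−1} = 11 (mod 13).
  i = 2 (α = 7): (7−12)(7−3)(7−5)(7−10) = (−5)·4·2·(−3) = 120 ≡ 3, so v_2 = 3^{−1} = 9 (mod 13).
  i = 3 (α = 3): (3−12)(3−7)(3−5)(3−10) = (−9)·(−4)·(−2)·(−7) = 504 ≡ 10, so v_3 = 10^{−1} = 4 (mod 13).
  i = 4 (α = 5): (5−12)(5−7)(5−3)(5−10) = (−7)·(−2)·2·(−5) = −140 ≡ 3, so v_4 = 3^{−1} = 9 (mod 13).
  i = 5 (α = 10): (10−12)(10−7)(10−3)(10−5) = (−2)·3·7·5 = −210 ≡ 11, so v_5 = 11^{−1} = 6 (mod 13).
  v = [11, 9, 4, 9, 6].
Step 2: syndromes of r = [6, 10, 9, 4, 11] (all sums mod 13).
  S_0 = Σ v_i r_i = 11·6 + 9·10 + 4·9 + 9·4 + 6·11 = 294 ≡ 8.
  S_1 = Σ v_i α_i r_i = 11·12·6 + 9·7·10 + 4·3·9 + 9·5·4 + 6·10·11 = 2370 ≡ 4.
  α_i^2 mod 13 = [1, 10, 9, 12, 9].
  S_2 = Σ v_i α_i^2 r_i = 11·1·6 + 9·10·10 + 4·9·9 + 9·12·4 + 6·9·11 = 2316 ≡ 2.
  S = (8, 4, 2) ≠ 0, so r is not a codeword (an error is present).
Step 3: locate the error. For a single error e at position i, S_ℓ = v_i·e·α_i^ℓ, so α_err = S_1/S_0.
  S_0^{−1} = 8^{−1} = 5 (mod 13), so α_err = 4·5 = 20 ≡ 7 = α_2. Error position i = 2.
  Consistency check: S_2/S_1 = 2·10 = 20 ≡ 7 = α_err ✓ (single-error assumption holds).
Step 4: error magnitude e = S_0/v_2 = S_0·∏_{j≠2}(α_2 − α_j) = 8·3 = 24 ≡ 11 (mod 13).
Step 5: correct position 2: c_2 = r_2 − e = 10 − 11 ≡ 12 (mod 13). Hence c = [6, 12, 9, 4, 11].
  Check: interpolating c through the α_i gives m(x) = 10 + 4·x (degree < 2) with m(α_i) = c_i for every i, so c is indeed a codeword.


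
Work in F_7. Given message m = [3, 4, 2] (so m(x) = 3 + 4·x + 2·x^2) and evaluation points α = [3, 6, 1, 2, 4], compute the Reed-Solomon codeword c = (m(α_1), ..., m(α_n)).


c = [5, 1, 2, 5, 2]

Message polynomial: m(x) = 3 + 4·x + 2·x^2 (mod 7).
For each evaluation point α_i, compute m(α_i) mod 7:
  α_1 = 3: Horner steps 2 → 3 → 5, so m(3) = 5.
  α_2 = 6: Horner steps 2 → 2 → 1, so m(6) = 1.
  α_3 = 1: Horner steps 2 → 6 → 2, so m(1) = 2.
  α_4 = 2: Horner steps 2 → 1 → 5, so m(2) = 5.
  α_5 = 4: Horner steps 2 → 5 → 2, so m(4) = 2.
Codeword c = [5, 1, 2, 5, 2] ∈ F_7^5.


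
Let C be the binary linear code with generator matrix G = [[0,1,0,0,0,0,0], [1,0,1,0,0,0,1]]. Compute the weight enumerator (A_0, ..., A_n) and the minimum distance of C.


Weight distribution: A_0 = 1, A_1 = 1, A_3 = 1, A_4 = 1. Minimum distance d = 1.

Enumerate all 2^2 = 4 messages m ∈ F_2^2.
For each, compute codeword c = mG in F_2^7, then tally its weight.
  m = 00 → c = 0000000, weight = 0.
  m = 10 → c = 0100000, weight = 1.
  m = 01 → c = 1010001, weight = 3.
  m = 11 → c = 1110001, weight = 4.
Tally weights:
  weight 0: 1 codewords.
  weight 1: 1 codewords.
  weight 3: 1 codewords.
  weight 4: 1 codewords.
Minimum distance d = smallest w > 0 with A_w > 0 = 1.
Sanity: Σ A_w = 4 = 2^2 = 4 ✓.
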